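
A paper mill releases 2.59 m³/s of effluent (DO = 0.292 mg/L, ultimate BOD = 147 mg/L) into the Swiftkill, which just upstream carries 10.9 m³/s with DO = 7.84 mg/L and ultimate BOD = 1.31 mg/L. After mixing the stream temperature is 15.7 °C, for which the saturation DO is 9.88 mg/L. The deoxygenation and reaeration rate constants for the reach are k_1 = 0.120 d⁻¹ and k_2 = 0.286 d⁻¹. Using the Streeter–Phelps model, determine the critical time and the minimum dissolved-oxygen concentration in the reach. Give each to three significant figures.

t_c ≈ 4.15 d; minimum DO ≈ 2.41 mg/L

Mixed DO = (10.9×7.84 + 2.59×0.292)/(10.9+2.59) = 86.21/13.49 = 6.391 mg/L.
Mixed L₀ = (10.9×1.31 + 2.59×147)/(13.49) = 395.0/13.49 = 29.28 mg/L.
Initial deficit D₀ = C_s − DO₀ = 9.88 − 6.391 = 3.489 mg/L.
t_c = (1/0.1660) ln[(0.286/0.120)(1 − 3.489×0.1660/(0.120×29.28))] = 6.024 × ln(1.990) = 4.147 d.
D_c = (0.120/0.286) × 29.28 × e^(−0.120×4.147) = 0.4196 × 29.28 × 0.6080 = 7.470 mg/L.
Minimum DO = 9.88 − 7.470 = 2.410 mg/L.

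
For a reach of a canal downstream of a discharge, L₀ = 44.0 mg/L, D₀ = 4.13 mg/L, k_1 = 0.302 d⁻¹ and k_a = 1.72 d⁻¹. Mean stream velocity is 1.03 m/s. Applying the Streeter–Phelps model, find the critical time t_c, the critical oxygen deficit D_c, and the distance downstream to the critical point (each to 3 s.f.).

t_c = [1/(k_a−k_1)] ln[(k_a/k_1)(1 − D₀(k_a−k_1)/(k_1 L₀))]
= [1/(1.72−0.302)] ln[(1.72/0.302)(1 − 4.13×1.418/(0.302×44.0))]
= (1/1.418) ln[5.695 × 0.5593] = 0.7052 × ln(3.185) = 0.7052 × 1.159 = 0.8170 d.
D_c = (k_1/k_a) L₀ e^(−k_1 t_c) = (0.302/1.72) × 44.0 × e^(−0.302×0.8170) = 0.1756 × 44.0 × 0.7813 = 6.036 mg/L.
x_c = v t_c = 1.03 m/s × 0.8170 d × 86400 s/d = 72710 m ≈ 72.7 km.

t_c ≈ 0.817 d; D_c ≈ 6.04 mg/L; x_c ≈ 72.7 km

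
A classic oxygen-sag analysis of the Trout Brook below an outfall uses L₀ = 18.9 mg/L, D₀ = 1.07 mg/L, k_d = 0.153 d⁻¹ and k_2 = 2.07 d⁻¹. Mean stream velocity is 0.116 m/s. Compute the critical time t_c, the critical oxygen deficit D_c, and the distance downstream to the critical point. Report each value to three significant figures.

t_c ≈ 0.714 d; D_c ≈ 1.25 mg/L; x_c ≈ 7.16 km

At the critical point dD/dt = 0, so k_d L₀ e^(−k_d t) = k_2 D. Substituting D(t) from the Streeter–Phelps equation and solving for t gives
t_c = ln[(k_2/k_d)(1 − D₀(k_2−k_d)/(k_d L₀))] / (k_2−k_d).
Here k_2−k_d = 1.917 d⁻¹ and 1 − D₀(k_2−k_d)/(k_d L₀) = 1 − 1.07×1.917/(0.153×18.9) = 0.2907, so
t_c = ln(13.53 × 0.2907) / 1.917 = 1.369 / 1.917 = 0.7143 d.
L(t_c) = L₀ e^(−k_d t_c) = 18.9 × 0.8965 = 16.94 mg/L, and at the critical point k_2 D_c = k_d L, so D_c = (0.153/2.07) × 16.94 = 1.252 mg/L.
x_c = v t_c = 0.116 m/s × 0.7143 d × 86400 s/d = 7159 m ≈ 7.16 km.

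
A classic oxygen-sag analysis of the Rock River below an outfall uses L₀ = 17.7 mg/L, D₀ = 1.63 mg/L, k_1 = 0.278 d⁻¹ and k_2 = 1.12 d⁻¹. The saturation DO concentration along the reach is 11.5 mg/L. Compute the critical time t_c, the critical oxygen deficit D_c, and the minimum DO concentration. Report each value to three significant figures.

t_c ≈ 1.27 d; D_c ≈ 3.09 mg/L; min DO ≈ 8.41 mg/L

t_c = [1/(k_2−k_1)] ln[(k_2/k_1)(1 − D₀(k_2−k_1)/(k_1 L₀))]
= [1/(1.12−0.278)] ln[(1.12/0.278)(1 − 1.63×0.8420/(0.278×17.7))]
= (1/0.8420) ln[4.029 × 0.7211] = 1.188 × ln(2.905) = 1.188 × 1.066 = 1.267 d.
L(t_c) = L₀ e^(−k_1 t_c) = 17.7 × 0.7032 = 12.45 mg/L, and at the critical point k_2 D_c = k_1 L, so D_c = (0.278/1.12) × 12.45 = 3.089 mg/L.
Minimum DO = C_s − D_c = 11.5 − 3.089 = 8.411 mg/L.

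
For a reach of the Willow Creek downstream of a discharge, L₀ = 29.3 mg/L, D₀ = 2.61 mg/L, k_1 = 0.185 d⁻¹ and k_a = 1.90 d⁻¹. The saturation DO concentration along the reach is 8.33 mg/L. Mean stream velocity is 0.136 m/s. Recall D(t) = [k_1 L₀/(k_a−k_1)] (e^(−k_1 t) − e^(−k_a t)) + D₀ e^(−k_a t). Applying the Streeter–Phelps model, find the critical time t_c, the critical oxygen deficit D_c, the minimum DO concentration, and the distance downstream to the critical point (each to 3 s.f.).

t_c ≈ 0.339 d; D_c ≈ 2.68 mg/L; min DO ≈ 5.65 mg/L; x_c ≈ 3.99 km

With k_a/k_1 = 10.27 and 1 − D₀(k_a−k_1)/(k_1 L₀) = 0.1742,
t_c = ln(10.27 × 0.1742) / (1.90 − 0.185) = ln(1.789) / 1.715 = 0.5818/1.715 = 0.3392 d.
D_c = (k_1/k_a) L₀ e^(−k_1 t_c) = (0.185/1.90) × 29.3 × e^(−0.185×0.3392) = 0.09737 × 29.3 × 0.9392 = 2.679 mg/L.
Minimum DO = C_s − D_c = 8.33 − 2.679 = 5.651 mg/L.
x_c = v t_c = 0.136 m/s × 0.3392 d × 86400 s/d = 3986 m ≈ 3.99 km.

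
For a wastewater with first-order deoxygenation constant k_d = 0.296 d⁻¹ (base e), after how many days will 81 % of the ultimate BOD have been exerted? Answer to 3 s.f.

y/L₀ = 1 − e^(−k_d t) = 0.81 ⇒ e^(−k_d t) = 0.190
t = −ln(0.190) / 0.296 = 1.661 / 0.296 = 5.611 d.

t ≈ 5.61 d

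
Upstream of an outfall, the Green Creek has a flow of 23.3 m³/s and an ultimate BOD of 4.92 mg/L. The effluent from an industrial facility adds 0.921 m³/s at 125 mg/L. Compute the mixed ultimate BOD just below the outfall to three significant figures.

9.49 mg/L

Flow-weighted mixing: C = (Q_r C_r + Q_w C_w)/(Q_r + Q_w)
= (23.3×4.92 + 0.921×125)/(23.3 + 0.921) = 229.8/24.22 = 9.486 mg/L.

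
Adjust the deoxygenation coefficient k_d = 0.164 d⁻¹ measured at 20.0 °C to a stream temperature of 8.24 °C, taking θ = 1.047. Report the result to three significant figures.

k_d ≈ 0.0956 d⁻¹

k_d(T₂) = k_d(T₁) · θ^(T₂−T₁) = 0.164 × 1.047^(8.24−20.0)
= 0.164 × 1.047^-11.8 = 0.164 × 0.5827 = 0.09556 d⁻¹.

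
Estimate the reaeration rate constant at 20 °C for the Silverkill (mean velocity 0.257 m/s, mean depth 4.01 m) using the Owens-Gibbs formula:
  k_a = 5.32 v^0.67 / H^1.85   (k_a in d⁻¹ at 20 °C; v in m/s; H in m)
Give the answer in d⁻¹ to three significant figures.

k_a = 5.32 × 0.257^0.67 / 4.01^1.85 = 5.32 × 0.4024 / 13.06 = 0.1640 d⁻¹.

k_a ≈ 0.164 d⁻¹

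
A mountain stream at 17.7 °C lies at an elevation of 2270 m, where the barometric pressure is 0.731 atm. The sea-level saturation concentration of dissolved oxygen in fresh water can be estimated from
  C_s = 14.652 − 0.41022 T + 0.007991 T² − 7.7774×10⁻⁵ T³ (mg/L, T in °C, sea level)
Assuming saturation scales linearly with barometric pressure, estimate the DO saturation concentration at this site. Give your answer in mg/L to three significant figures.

C_s ≈ 6.92 mg/L

At sea level: C_s = 14.652 − 0.41022×17.7 + 0.007991×17.7² − 7.7774×10⁻⁵×17.7³ = 9.463 mg/L.
Pressure correction: C_s' = 9.463 × 0.731 = 6.918 mg/L.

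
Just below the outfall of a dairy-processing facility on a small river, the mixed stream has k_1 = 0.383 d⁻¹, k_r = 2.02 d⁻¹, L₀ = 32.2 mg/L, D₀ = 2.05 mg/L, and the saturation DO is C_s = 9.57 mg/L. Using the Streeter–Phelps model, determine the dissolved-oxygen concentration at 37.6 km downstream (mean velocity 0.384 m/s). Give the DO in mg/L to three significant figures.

Travel time t = x/v = 37.6 km / (0.384 m/s) = 37600 m / 0.384 m/s = 97920 s = 1.133 d.
k_1 L₀/(k_r−k_1) = 0.383×32.2/(2.02−0.383) = 12.33/1.637 = 7.534 mg/L.
e^(−k_1 t) = e^(−0.383×1.133) = 0.6479; e^(−k_r t) = e^(−2.02×1.133) = 0.1013.
D = 7.534 × (0.6479 − 0.1013) + 2.05 × 0.1013 = 4.117 + 0.2078 = 4.325 mg/L.
DO = C_s − D = 9.57 − 4.325 = 5.245 mg/L.

DO ≈ 5.24 mg/L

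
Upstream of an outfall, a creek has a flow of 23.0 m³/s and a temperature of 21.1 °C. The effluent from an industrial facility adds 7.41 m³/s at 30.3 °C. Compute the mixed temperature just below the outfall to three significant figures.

Flow-weighted mixing: C = (Q_r C_r + Q_w C_w)/(Q_r + Q_w)
= (23.0×21.1 + 7.41×30.3)/(23.0 + 7.41) = 709.8/30.41 = 23.34 °C.

23.3 °C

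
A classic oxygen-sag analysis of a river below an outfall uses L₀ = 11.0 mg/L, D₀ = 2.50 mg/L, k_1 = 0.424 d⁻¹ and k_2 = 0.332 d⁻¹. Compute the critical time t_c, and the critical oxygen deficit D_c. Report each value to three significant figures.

t_c ≈ 2.14 d; D_c ≈ 5.68 mg/L

With k_2/k_1 = 0.7830 and 1 − D₀(k_2−k_1)/(k_1 L₀) = 1.049,
t_c = ln(0.7830 × 1.049) / (0.332 − 0.424) = ln(0.8216) / -0.09200 = -0.1965/-0.09200 = 2.135 d.
D_c = (k_1/k_2) L₀ e^(−k_1 t_c) = (0.424/0.332) × 11.0 × e^(−0.424×2.135) = 1.277 × 11.0 × 0.4044 = 5.681 mg/L.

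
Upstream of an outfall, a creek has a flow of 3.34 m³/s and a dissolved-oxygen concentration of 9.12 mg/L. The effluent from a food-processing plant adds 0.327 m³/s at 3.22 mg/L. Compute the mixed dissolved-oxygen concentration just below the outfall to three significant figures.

Flow-weighted mixing: C = (Q_r C_r + Q_w C_w)/(Q_r + Q_w)
= (3.34×9.12 + 0.327×3.22)/(3.34 + 0.327) = 31.51/3.667 = 8.594 mg/L.

8.59 mg/L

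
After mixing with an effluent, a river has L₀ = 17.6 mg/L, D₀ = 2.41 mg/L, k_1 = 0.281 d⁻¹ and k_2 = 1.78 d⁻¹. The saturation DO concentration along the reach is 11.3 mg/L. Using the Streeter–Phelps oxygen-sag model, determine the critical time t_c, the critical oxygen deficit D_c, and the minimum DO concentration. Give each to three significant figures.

t_c ≈ 0.357 d; D_c ≈ 2.51 mg/L; min DO ≈ 8.79 mg/L

t_c = [1/(k_2−k_1)] ln[(k_2/k_1)(1 − D₀(k_2−k_1)/(k_1 L₀))]
= [1/(1.78−0.281)] ln[(1.78/0.281)(1 − 2.41×1.499/(0.281×17.6))]
= (1/1.499) ln[6.335 × 0.2695] = 0.6671 × ln(1.707) = 0.6671 × 0.5350 = 0.3569 d.
D_c = (k_1/k_2) L₀ e^(−k_1 t_c) = (0.281/1.78) × 17.6 × e^(−0.281×0.3569) = 0.1579 × 17.6 × 0.9046 = 2.513 mg/L.
Minimum DO = C_s − D_c = 11.3 − 2.513 = 8.787 mg/L.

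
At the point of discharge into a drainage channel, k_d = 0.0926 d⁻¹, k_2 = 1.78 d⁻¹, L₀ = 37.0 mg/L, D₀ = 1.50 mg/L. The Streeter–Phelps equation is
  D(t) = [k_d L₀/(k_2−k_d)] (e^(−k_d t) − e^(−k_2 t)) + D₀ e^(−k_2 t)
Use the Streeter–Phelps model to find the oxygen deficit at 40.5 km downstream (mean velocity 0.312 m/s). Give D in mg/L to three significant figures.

Travel time t = x/v = 40.5 km / (0.312 m/s) = 40500 m / 0.312 m/s = 129800 s = 1.502 d.
k_d L₀/(k_2−k_d) = 0.0926×37.0/(1.78−0.0926) = 3.426/1.687 = 2.030 mg/L.
e^(−k_d t) = e^(−0.0926×1.502) = 0.8701; e^(−k_2 t) = e^(−1.78×1.502) = 0.06896.
D = 2.030 × (0.8701 − 0.06896) + 1.50 × 0.06896 = 1.627 + 0.1034 = 1.730 mg/L.

D ≈ 1.73 mg/L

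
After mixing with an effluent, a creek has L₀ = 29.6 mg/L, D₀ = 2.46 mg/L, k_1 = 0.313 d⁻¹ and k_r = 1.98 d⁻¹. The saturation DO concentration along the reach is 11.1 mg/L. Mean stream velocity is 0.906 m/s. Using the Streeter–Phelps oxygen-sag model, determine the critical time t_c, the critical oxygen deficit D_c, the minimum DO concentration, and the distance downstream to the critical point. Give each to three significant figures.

t_c ≈ 0.756 d; D_c ≈ 3.69 mg/L; min DO ≈ 7.41 mg/L; x_c ≈ 59.2 km

With k_r/k_1 = 6.326 and 1 − D₀(k_r−k_1)/(k_1 L₀) = 0.5574,
t_c = ln(6.326 × 0.5574) / (1.98 − 0.313) = ln(3.526) / 1.667 = 1.260/1.667 = 0.7559 d.
L(t_c) = L₀ e^(−k_1 t_c) = 29.6 × 0.7893 = 23.36 mg/L, and at the critical point k_r D_c = k_1 L, so D_c = (0.313/1.98) × 23.36 = 3.693 mg/L.
Minimum DO = C_s − D_c = 11.1 − 3.693 = 7.407 mg/L.
x_c = v t_c = 0.906 m/s × 0.7559 d × 86400 s/d = 59170 m ≈ 59.2 km.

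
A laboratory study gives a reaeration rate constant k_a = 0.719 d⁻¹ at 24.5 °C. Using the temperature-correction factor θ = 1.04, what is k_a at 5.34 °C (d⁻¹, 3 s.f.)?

k_a ≈ 0.339 d⁻¹

k_a(T₂) = k_a(T₁) · θ^(T₂−T₁) = 0.719 × 1.04^(5.34−24.5)
= 0.719 × 1.04^-19.2 = 0.719 × 0.4717 = 0.3391 d⁻¹.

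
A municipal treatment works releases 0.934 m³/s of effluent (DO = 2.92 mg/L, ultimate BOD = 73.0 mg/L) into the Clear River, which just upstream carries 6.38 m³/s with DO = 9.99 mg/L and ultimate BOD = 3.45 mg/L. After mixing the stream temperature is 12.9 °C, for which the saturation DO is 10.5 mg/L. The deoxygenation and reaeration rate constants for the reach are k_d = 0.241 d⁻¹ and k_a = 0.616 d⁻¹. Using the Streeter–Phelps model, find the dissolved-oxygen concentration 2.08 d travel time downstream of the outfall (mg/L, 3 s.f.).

DO ≈ 7.51 mg/L

Mixed DO = (6.38×9.99 + 0.934×2.92)/(6.38+0.934) = 66.46/7.314 = 9.087 mg/L.
Mixed L₀ = (6.38×3.45 + 0.934×73.0)/(7.314) = 90.19/7.314 = 12.33 mg/L.
Initial deficit D₀ = C_s − DO₀ = 10.5 − 9.087 = 1.413 mg/L.
D(2.08) = [0.241×12.33/(0.616−0.241)](e^(−0.241×2.08) − e^(−0.616×2.08)) + 1.413 e^(−0.616×2.08)
= 7.925 × (0.6058 − 0.2777) + 1.413 × 0.2777 = 2.992 mg/L.
DO = 10.5 − 2.992 = 7.508 mg/L.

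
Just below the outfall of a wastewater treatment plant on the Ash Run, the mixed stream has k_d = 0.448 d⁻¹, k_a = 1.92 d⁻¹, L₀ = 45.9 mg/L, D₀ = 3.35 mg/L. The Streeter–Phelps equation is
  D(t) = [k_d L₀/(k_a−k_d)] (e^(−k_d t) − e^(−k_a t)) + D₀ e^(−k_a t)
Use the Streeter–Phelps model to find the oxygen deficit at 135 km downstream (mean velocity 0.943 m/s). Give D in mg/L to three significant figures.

D ≈ 6.21 mg/L

Travel time t = x/v = 135 km / (0.943 m/s) = 135000 m / 0.943 m/s = 143200 s = 1.657 d.
k_d L₀/(k_a−k_d) = 0.448×45.9/(1.92−0.448) = 20.56/1.472 = 13.97 mg/L.
e^(−k_d t) = e^(−0.448×1.657) = 0.4760; e^(−k_a t) = e^(−1.92×1.657) = 0.04153.
D = 13.97 × (0.4760 − 0.04153) + 3.35 × 0.04153 = 6.070 + 0.1391 = 6.209 mg/L.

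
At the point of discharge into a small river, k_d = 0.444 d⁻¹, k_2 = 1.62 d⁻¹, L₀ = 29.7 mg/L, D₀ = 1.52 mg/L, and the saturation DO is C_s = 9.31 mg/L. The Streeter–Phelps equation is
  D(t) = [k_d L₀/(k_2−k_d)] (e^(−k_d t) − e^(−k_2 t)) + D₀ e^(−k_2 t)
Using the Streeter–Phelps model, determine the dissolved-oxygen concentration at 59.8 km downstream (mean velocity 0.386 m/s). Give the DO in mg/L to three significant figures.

DO ≈ 4.78 mg/L

Travel time t = x/v = 59.8 km / (0.386 m/s) = 59800 m / 0.386 m/s = 154900 s = 1.793 d.
k_d L₀/(k_2−k_d) = 0.444×29.7/(1.62−0.444) = 13.19/1.176 = 11.21 mg/L.
e^(−k_d t) = e^(−0.444×1.793) = 0.4511; e^(−k_2 t) = e^(−1.62×1.793) = 0.05476.
D = 11.21 × (0.4511 − 0.05476) + 1.52 × 0.05476 = 4.444 + 0.08324 = 4.527 mg/L.
DO = C_s − D = 9.31 − 4.527 = 4.783 mg/L.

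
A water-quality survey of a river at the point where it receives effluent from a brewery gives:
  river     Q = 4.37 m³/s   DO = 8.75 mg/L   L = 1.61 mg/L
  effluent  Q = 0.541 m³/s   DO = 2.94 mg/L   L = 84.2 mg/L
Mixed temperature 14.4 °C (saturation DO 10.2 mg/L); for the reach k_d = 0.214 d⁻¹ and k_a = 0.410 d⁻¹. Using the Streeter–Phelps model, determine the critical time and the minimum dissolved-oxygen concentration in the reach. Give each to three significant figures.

t_c ≈ 2.31 d; minimum DO ≈ 6.79 mg/L

Mixed DO = (4.37×8.75 + 0.541×2.94)/(4.37+0.541) = 39.83/4.911 = 8.110 mg/L.
Mixed L₀ = (4.37×1.61 + 0.541×84.2)/(4.911) = 52.59/4.911 = 10.71 mg/L.
Initial deficit D₀ = C_s − DO₀ = 10.2 − 8.110 = 2.090 mg/L.
t_c = (1/0.1960) ln[(0.410/0.214)(1 − 2.090×0.1960/(0.214×10.71))] = 5.102 × ln(1.573) = 2.312 d.
D_c = (0.214/0.410) × 10.71 × e^(−0.214×2.312) = 0.5220 × 10.71 × 0.6097 = 3.407 mg/L.
Minimum DO = 10.2 − 3.407 = 6.793 mg/L.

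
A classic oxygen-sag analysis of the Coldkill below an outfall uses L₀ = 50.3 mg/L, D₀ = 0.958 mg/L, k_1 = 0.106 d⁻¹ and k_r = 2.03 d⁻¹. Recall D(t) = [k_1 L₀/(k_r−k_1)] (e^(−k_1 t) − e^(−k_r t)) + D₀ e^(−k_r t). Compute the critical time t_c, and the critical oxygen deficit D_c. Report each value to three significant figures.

t_c ≈ 1.31 d; D_c ≈ 2.29 mg/L

With k_r/k_1 = 19.15 and 1 − D₀(k_r−k_1)/(k_1 L₀) = 0.6543,
t_c = ln(19.15 × 0.6543) / (2.03 − 0.106) = ln(12.53) / 1.924 = 2.528/1.924 = 1.314 d.
L(t_c) = L₀ e^(−k_1 t_c) = 50.3 × 0.8700 = 43.76 mg/L, and at the critical point k_r D_c = k_1 L, so D_c = (0.106/2.03) × 43.76 = 2.285 mg/L.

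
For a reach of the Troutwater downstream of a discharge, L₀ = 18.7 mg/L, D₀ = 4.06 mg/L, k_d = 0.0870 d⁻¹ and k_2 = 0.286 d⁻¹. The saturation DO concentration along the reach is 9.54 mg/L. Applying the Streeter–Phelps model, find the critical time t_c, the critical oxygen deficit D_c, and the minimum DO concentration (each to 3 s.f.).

t_c = [1/(k_2−k_d)] ln[(k_2/k_d)(1 − D₀(k_2−k_d)/(k_d L₀))]
= [1/(0.286−0.0870)] ln[(0.286/0.0870)(1 − 4.06×0.1990/(0.0870×18.7))]
= (1/0.1990) ln[3.287 × 0.5034] = 5.025 × ln(1.655) = 5.025 × 0.5037 = 2.531 d.
L(t_c) = L₀ e^(−k_d t_c) = 18.7 × 0.8024 = 15.00 mg/L, and at the critical point k_2 D_c = k_d L, so D_c = (0.0870/0.286) × 15.00 = 4.564 mg/L.
Minimum DO = C_s − D_c = 9.54 − 4.564 = 4.976 mg/L.

t_c ≈ 2.53 d; D_c ≈ 4.56 mg/L; min DO ≈ 4.98 mg/L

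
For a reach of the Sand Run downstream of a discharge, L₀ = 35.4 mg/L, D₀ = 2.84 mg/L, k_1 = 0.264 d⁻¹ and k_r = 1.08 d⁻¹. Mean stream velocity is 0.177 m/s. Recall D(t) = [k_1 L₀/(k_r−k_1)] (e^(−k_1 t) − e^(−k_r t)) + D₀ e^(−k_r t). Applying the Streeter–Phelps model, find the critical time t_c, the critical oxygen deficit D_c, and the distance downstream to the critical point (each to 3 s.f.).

With k_r/k_1 = 4.091 and 1 − D₀(k_r−k_1)/(k_1 L₀) = 0.7520,
t_c = ln(4.091 × 0.7520) / (1.08 − 0.264) = ln(3.076) / 0.8160 = 1.124/0.8160 = 1.377 d.
L(t_c) = L₀ e^(−k_1 t_c) = 35.4 × 0.6952 = 24.61 mg/L, and at the critical point k_r D_c = k_1 L, so D_c = (0.264/1.08) × 24.61 = 6.016 mg/L.
x_c = v t_c = 0.177 m/s × 1.377 d × 86400 s/d = 21060 m ≈ 21.1 km.

t_c ≈ 1.38 d; D_c ≈ 6.02 mg/L; x_c ≈ 21.1 km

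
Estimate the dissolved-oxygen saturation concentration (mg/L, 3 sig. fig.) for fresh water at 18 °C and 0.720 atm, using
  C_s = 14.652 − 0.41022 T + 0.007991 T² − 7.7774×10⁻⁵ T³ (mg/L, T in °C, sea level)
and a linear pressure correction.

At sea level: C_s = 14.652 − 0.41022×18 + 0.007991×18² − 7.7774×10⁻⁵×18³ = 9.404 mg/L.
Pressure correction: C_s' = 9.404 × 0.720 = 6.771 mg/L.

C_s ≈ 6.77 mg/L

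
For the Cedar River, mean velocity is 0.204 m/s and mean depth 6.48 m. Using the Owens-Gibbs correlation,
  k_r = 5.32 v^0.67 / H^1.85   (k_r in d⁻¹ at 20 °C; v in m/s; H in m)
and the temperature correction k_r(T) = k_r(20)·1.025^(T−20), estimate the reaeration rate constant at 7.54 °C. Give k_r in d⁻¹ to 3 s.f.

k_r(20) = 5.32 × 0.204^0.67 / 6.48^1.85 = 5.32 × 0.3447 / 31.73 = 0.05780 d⁻¹.
k_r(7.54) = 0.05780 × 1.025^(7.54−20) = 0.05780 × 0.7352 = 0.04249 d⁻¹.

k_r ≈ 0.0425 d⁻¹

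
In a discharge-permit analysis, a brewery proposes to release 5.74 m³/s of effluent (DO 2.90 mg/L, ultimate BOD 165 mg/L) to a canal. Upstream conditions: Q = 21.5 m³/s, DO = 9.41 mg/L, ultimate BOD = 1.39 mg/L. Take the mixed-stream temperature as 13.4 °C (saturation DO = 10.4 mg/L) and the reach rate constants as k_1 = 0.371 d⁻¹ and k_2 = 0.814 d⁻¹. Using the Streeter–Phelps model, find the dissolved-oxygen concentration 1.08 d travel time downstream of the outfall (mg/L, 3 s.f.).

DO ≈ 1.77 mg/L

Mixed DO = (21.5×9.41 + 5.74×2.90)/(21.5+5.74) = 219.0/27.24 = 8.038 mg/L.
Mixed L₀ = (21.5×1.39 + 5.74×165)/(27.24) = 977.0/27.24 = 35.87 mg/L.
Initial deficit D₀ = C_s − DO₀ = 10.4 − 8.038 = 2.362 mg/L.
D(1.08) = [0.371×35.87/(0.814−0.371)](e^(−0.371×1.08) − e^(−0.814×1.08)) + 2.362 e^(−0.814×1.08)
= 30.04 × (0.6699 − 0.4151) + 2.362 × 0.4151 = 8.631 mg/L.
DO = 10.4 − 8.631 = 1.769 mg/L.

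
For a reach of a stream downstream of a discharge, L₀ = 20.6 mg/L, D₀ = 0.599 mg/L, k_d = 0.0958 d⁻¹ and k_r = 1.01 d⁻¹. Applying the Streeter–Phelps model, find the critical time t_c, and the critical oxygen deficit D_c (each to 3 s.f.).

t_c = [1/(k_r−k_d)] ln[(k_r/k_d)(1 − D₀(k_r−k_d)/(k_d L₀))]
= [1/(1.01−0.0958)] ln[(1.01/0.0958)(1 − 0.599×0.9142/(0.0958×20.6))]
= (1/0.9142) ln[10.54 × 0.7225] = 1.094 × ln(7.617) = 1.094 × 2.030 = 2.221 d.
L(t_c) = L₀ e^(−k_d t_c) = 20.6 × 0.8083 = 16.65 mg/L, and at the critical point k_r D_c = k_d L, so D_c = (0.0958/1.01) × 16.65 = 1.579 mg/L.

t_c ≈ 2.22 d; D_c ≈ 1.58 mg/L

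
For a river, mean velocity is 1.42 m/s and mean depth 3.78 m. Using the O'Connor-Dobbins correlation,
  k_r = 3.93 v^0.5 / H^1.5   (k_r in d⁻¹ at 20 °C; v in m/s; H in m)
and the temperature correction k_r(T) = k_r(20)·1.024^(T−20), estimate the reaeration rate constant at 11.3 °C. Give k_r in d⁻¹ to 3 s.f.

k_r(20) = 3.93 × 1.42^0.5 / 3.78^1.5 = 3.93 × 1.192 / 7.349 = 0.6372 d⁻¹.
k_r(11.3) = 0.6372 × 1.024^(11.3−20) = 0.6372 × 0.8136 = 0.5184 d⁻¹.

k_r ≈ 0.518 d⁻¹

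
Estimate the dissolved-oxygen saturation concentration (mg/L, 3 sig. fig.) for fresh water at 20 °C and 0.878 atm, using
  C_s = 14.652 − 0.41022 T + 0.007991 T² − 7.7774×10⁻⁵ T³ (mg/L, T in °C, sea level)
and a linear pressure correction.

C_s ≈ 7.92 mg/L

At sea level: C_s = 14.652 − 0.41022×20 + 0.007991×20² − 7.7774×10⁻⁵×20³ = 9.022 mg/L.
Pressure correction: C_s' = 9.022 × 0.878 = 7.921 mg/L.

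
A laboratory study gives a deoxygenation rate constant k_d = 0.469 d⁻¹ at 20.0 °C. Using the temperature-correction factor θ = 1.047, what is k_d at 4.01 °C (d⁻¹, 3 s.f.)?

k_d(T₂) = k_d(T₁) · θ^(T₂−T₁) = 0.469 × 1.047^(4.01−20.0)
= 0.469 × 1.047^-16.0 = 0.469 × 0.4798 = 0.2250 d⁻¹.

k_d ≈ 0.225 d⁻¹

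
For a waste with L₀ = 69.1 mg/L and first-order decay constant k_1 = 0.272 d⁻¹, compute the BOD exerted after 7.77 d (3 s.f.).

y ≈ 60.8 mg/L

y_t = L₀(1 − e^(−k_1 t)) = 69.1 × (1 − e^(−0.272×7.77))
= 69.1 × (1 − 0.1208) = 69.1 × 0.8792 = 60.75 mg/L.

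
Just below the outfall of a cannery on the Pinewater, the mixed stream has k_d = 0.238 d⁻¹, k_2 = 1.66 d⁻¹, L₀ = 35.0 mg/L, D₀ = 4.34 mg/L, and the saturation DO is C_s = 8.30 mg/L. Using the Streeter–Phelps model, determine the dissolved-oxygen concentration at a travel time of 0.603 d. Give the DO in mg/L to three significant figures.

DO ≈ 3.78 mg/L

k_d L₀/(k_2−k_d) = 0.238×35.0/(1.66−0.238) = 8.330/1.422 = 5.858 mg/L.
e^(−k_d t) = e^(−0.238×0.6030) = 0.8663; e^(−k_2 t) = e^(−1.66×0.6030) = 0.3675.
D = 5.858 × (0.8663 − 0.3675) + 4.34 × 0.3675 = 2.922 + 1.595 = 4.517 mg/L.
DO = C_s − D = 8.30 − 4.517 = 3.783 mg/L.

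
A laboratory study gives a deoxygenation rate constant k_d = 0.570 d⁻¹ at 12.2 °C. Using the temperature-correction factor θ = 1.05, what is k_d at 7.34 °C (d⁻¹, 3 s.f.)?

k_d ≈ 0.450 d⁻¹

k_d(T₂) = k_d(T₁) · θ^(T₂−T₁) = 0.570 × 1.05^(7.34−12.2)
= 0.570 × 1.05^-4.86 = 0.570 × 0.7889 = 0.4497 d⁻¹.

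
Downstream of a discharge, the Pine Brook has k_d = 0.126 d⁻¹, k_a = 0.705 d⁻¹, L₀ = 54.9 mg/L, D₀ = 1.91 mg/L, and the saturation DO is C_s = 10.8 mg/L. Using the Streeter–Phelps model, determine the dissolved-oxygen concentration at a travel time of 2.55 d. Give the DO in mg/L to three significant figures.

DO ≈ 3.80 mg/L

k_d L₀/(k_a−k_d) = 0.126×54.9/(0.705−0.126) = 6.917/0.5790 = 11.95 mg/L.
e^(−k_d t) = e^(−0.126×2.550) = 0.7252; e^(−k_a t) = e^(−0.705×2.550) = 0.1657.
D = 11.95 × (0.7252 − 0.1657) + 1.91 × 0.1657 = 6.685 + 0.3164 = 7.001 mg/L.
DO = C_s − D = 10.8 − 7.001 = 3.799 mg/L.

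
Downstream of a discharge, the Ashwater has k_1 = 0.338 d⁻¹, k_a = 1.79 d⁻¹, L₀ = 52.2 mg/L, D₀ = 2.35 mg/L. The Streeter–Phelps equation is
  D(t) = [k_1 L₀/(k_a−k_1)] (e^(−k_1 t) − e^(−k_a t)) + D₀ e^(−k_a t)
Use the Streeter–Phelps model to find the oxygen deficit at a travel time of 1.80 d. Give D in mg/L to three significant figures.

D ≈ 6.22 mg/L

k_1 L₀/(k_a−k_1) = 0.338×52.2/(1.79−0.338) = 17.64/1.452 = 12.15 mg/L.
e^(−k_1 t) = e^(−0.338×1.800) = 0.5442; e^(−k_a t) = e^(−1.79×1.800) = 0.03988.
D = 12.15 × (0.5442 − 0.03988) + 2.35 × 0.03988 = 6.128 + 0.09371 = 6.222 mg/L.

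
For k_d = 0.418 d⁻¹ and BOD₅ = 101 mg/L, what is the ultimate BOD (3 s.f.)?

L₀ ≈ 115 mg/L

BOD₅ = L₀(1 − e^(−5k_d)) ⇒ L₀ = BOD₅ / (1 − e^(−5×0.418))
= 101 / (1 − 0.1237) = 101 / 0.8763 = 115.3 mg/L.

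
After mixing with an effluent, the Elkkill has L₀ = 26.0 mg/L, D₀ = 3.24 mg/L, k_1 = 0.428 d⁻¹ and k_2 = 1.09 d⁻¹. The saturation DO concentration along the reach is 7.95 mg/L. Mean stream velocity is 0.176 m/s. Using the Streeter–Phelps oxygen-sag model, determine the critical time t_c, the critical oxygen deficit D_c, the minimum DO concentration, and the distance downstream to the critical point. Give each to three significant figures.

t_c ≈ 1.09 d; D_c ≈ 6.41 mg/L; min DO ≈ 1.54 mg/L; x_c ≈ 16.6 km

With k_2/k_1 = 2.547 and 1 − D₀(k_2−k_1)/(k_1 L₀) = 0.8073,
t_c = ln(2.547 × 0.8073) / (1.09 − 0.428) = ln(2.056) / 0.6620 = 0.7207/0.6620 = 1.089 d.
D_c = (k_1/k_2) L₀ e^(−k_1 t_c) = (0.428/1.09) × 26.0 × e^(−0.428×1.089) = 0.3927 × 26.0 × 0.6275 = 6.407 mg/L.
Minimum DO = C_s − D_c = 7.95 − 6.407 = 1.543 mg/L.
x_c = v t_c = 0.176 m/s × 1.089 d × 86400 s/d = 16550 m ≈ 16.6 km.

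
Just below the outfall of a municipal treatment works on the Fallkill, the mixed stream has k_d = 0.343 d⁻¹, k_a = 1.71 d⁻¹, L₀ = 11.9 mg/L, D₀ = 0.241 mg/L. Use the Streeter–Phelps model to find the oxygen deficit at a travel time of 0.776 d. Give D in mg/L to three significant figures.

D ≈ 1.56 mg/L

k_d L₀/(k_a−k_d) = 0.343×11.9/(1.71−0.343) = 4.082/1.367 = 2.986 mg/L.
e^(−k_d t) = e^(−0.343×0.7760) = 0.7663; e^(−k_a t) = e^(−1.71×0.7760) = 0.2653.
D = 2.986 × (0.7663 − 0.2653) + 0.241 × 0.2653 = 1.496 + 0.06393 = 1.560 mg/L.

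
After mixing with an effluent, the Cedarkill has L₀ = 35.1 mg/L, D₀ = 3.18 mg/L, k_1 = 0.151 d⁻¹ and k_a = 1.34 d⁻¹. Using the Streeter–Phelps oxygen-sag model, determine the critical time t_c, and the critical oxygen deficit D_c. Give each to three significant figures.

t_c ≈ 0.785 d; D_c ≈ 3.51 mg/L

With k_a/k_1 = 8.874 and 1 − D₀(k_a−k_1)/(k_1 L₀) = 0.2866,
t_c = ln(8.874 × 0.2866) / (1.34 − 0.151) = ln(2.543) / 1.189 = 0.9335/1.189 = 0.7851 d.
D_c = (k_1/k_a) L₀ e^(−k_1 t_c) = (0.151/1.34) × 35.1 × e^(−0.151×0.7851) = 0.1127 × 35.1 × 0.8882 = 3.513 mg/L.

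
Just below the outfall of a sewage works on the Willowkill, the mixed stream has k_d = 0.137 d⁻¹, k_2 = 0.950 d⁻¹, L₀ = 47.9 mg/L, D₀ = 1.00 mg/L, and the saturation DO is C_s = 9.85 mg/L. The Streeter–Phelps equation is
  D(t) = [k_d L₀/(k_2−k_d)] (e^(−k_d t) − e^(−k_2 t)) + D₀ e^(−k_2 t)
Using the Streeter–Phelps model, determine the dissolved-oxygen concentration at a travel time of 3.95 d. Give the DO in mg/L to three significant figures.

DO ≈ 5.32 mg/L

k_d L₀/(k_2−k_d) = 0.137×47.9/(0.950−0.137) = 6.562/0.8130 = 8.072 mg/L.
e^(−k_d t) = e^(−0.137×3.950) = 0.5821; e^(−k_2 t) = e^(−0.950×3.950) = 0.02346.
D = 8.072 × (0.5821 − 0.02346) + 1.00 × 0.02346 = 4.509 + 0.02346 = 4.532 mg/L.
DO = C_s − D = 9.85 − 4.532 = 5.318 mg/L.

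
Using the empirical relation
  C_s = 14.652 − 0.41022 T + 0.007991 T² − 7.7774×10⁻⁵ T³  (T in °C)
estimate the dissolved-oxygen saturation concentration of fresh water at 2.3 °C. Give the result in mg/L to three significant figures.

C_s ≈ 13.7 mg/L

C_s = 14.652 − 0.41022×2.3 + 0.007991×2.3² − 7.7774×10⁻⁵×2.3³ = 13.75 mg/L.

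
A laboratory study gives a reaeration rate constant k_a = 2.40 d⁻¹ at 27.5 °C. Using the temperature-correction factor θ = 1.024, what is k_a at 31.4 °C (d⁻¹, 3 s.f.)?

k_a ≈ 2.63 d⁻¹

k_a(T₂) = k_a(T₁) · θ^(T₂−T₁) = 2.40 × 1.024^(31.4−27.5)
= 2.40 × 1.024^3.90 = 2.40 × 1.097 = 2.633 d⁻¹.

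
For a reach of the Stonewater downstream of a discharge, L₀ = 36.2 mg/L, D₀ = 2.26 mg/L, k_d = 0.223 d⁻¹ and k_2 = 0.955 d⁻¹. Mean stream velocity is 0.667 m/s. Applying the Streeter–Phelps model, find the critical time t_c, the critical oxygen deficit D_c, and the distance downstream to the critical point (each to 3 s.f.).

t_c = [1/(k_2−k_d)] ln[(k_2/k_d)(1 − D₀(k_2−k_d)/(k_d L₀))]
= [1/(0.955−0.223)] ln[(0.955/0.223)(1 − 2.26×0.7320/(0.223×36.2))]
= (1/0.7320) ln[4.283 × 0.7951] = 1.366 × ln(3.405) = 1.366 × 1.225 = 1.674 d.
D_c = (k_d/k_2) L₀ e^(−k_d t_c) = (0.223/0.955) × 36.2 × e^(−0.223×1.674) = 0.2335 × 36.2 × 0.6885 = 5.820 mg/L.
x_c = v t_c = 0.667 m/s × 1.674 d × 86400 s/d = 96460 m ≈ 96.5 km.

t_c ≈ 1.67 d; D_c ≈ 5.82 mg/L; x_c ≈ 96.5 km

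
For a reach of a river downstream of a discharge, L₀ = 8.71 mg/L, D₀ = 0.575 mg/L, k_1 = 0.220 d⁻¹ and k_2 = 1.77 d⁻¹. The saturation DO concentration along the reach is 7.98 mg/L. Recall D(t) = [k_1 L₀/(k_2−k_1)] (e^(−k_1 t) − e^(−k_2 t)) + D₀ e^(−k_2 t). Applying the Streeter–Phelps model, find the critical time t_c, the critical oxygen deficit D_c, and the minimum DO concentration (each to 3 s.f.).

With k_2/k_1 = 8.045 and 1 − D₀(k_2−k_1)/(k_1 L₀) = 0.5349,
t_c = ln(8.045 × 0.5349) / (1.77 − 0.220) = ln(4.303) / 1.550 = 1.459/1.550 = 0.9416 d.
D_c = (k_1/k_2) L₀ e^(−k_1 t_c) = (0.220/1.77) × 8.71 × e^(−0.220×0.9416) = 0.1243 × 8.71 × 0.8129 = 0.8800 mg/L.
Minimum DO = C_s − D_c = 7.98 − 0.8800 = 7.100 mg/L.

t_c ≈ 0.942 d; D_c ≈ 0.880 mg/L; min DO ≈ 7.10 mg/L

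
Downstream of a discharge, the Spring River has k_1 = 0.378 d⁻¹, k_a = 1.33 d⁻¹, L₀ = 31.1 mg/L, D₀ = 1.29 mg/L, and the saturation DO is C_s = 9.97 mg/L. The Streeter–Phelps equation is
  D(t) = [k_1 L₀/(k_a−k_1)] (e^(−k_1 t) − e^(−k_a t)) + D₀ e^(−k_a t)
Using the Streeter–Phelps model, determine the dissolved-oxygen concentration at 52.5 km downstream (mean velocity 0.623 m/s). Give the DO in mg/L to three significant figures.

DO ≈ 4.45 mg/L

Travel time t = x/v = 52.5 km / (0.623 m/s) = 52500 m / 0.623 m/s = 84270 s = 0.9753 d.
k_1 L₀/(k_a−k_1) = 0.378×31.1/(1.33−0.378) = 11.76/0.9520 = 12.35 mg/L.
e^(−k_1 t) = e^(−0.378×0.9753) = 0.6916; e^(−k_a t) = e^(−1.33×0.9753) = 0.2733.
D = 12.35 × (0.6916 − 0.2733) + 1.29 × 0.2733 = 5.166 + 0.3525 = 5.519 mg/L.
DO = C_s − D = 9.97 − 5.519 = 4.451 mg/L.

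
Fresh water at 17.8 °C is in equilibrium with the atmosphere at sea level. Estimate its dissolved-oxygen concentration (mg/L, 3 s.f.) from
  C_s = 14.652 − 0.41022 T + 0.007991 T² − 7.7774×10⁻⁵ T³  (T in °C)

C_s ≈ 9.44 mg/L

C_s = 14.652 − 0.41022×17.8 + 0.007991×17.8² − 7.7774×10⁻⁵×17.8³ = 9.443 mg/L.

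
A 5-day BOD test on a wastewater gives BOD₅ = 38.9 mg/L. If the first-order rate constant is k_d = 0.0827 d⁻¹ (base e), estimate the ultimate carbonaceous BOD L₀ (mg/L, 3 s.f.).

L₀ ≈ 115 mg/L

BOD₅ = L₀(1 − e^(−5k_d)) ⇒ L₀ = BOD₅ / (1 − e^(−5×0.0827))
= 38.9 / (1 − 0.6613) = 38.9 / 0.3387 = 114.9 mg/L.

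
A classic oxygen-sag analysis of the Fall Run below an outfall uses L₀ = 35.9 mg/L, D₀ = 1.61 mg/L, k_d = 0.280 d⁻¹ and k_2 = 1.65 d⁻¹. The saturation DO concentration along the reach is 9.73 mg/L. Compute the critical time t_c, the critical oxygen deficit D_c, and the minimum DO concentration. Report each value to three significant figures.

t_c = [1/(k_2−k_d)] ln[(k_2/k_d)(1 − D₀(k_2−k_d)/(k_d L₀))]
= [1/(1.65−0.280)] ln[(1.65/0.280)(1 − 1.61×1.370/(0.280×35.9))]
= (1/1.370) ln[5.893 × 0.7806] = 0.7299 × ln(4.600) = 0.7299 × 1.526 = 1.114 d.
D_c = (k_d/k_2) L₀ e^(−k_d t_c) = (0.280/1.65) × 35.9 × e^(−0.280×1.114) = 0.1697 × 35.9 × 0.7321 = 4.460 mg/L.
Minimum DO = C_s − D_c = 9.73 − 4.460 = 5.270 mg/L.

t_c ≈ 1.11 d; D_c ≈ 4.46 mg/L; min DO ≈ 5.27 mg/L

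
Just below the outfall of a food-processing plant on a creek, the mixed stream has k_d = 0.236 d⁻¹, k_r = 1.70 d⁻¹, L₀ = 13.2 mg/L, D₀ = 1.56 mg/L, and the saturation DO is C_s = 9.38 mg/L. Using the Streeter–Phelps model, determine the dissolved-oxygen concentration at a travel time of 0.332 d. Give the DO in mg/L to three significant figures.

k_d L₀/(k_r−k_d) = 0.236×13.2/(1.70−0.236) = 3.115/1.464 = 2.128 mg/L.
e^(−k_d t) = e^(−0.236×0.3320) = 0.9246; e^(−k_r t) = e^(−1.70×0.3320) = 0.5687.
D = 2.128 × (0.9246 − 0.5687) + 1.56 × 0.5687 = 0.7574 + 0.8872 = 1.645 mg/L.
DO = C_s − D = 9.38 − 1.645 = 7.735 mg/L.

DO ≈ 7.74 mg/L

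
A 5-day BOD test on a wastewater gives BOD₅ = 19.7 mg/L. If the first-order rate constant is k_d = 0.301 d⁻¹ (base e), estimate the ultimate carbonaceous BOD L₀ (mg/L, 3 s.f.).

BOD₅ = L₀(1 − e^(−5k_d)) ⇒ L₀ = BOD₅ / (1 − e^(−5×0.301))
= 19.7 / (1 − 0.2220) = 19.7 / 0.7780 = 25.32 mg/L.

L₀ ≈ 25.3 mg/L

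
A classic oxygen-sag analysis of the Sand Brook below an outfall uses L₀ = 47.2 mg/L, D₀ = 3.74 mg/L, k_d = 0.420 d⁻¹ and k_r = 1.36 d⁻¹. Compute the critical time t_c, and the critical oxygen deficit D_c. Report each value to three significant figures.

t_c ≈ 1.04 d; D_c ≈ 9.41 mg/L

With k_r/k_d = 3.238 and 1 − D₀(k_r−k_d)/(k_d L₀) = 0.8227,
t_c = ln(3.238 × 0.8227) / (1.36 − 0.420) = ln(2.664) / 0.9400 = 0.9798/0.9400 = 1.042 d.
D_c = (k_d/k_r) L₀ e^(−k_d t_c) = (0.420/1.36) × 47.2 × e^(−0.420×1.042) = 0.3088 × 47.2 × 0.6455 = 9.409 mg/L.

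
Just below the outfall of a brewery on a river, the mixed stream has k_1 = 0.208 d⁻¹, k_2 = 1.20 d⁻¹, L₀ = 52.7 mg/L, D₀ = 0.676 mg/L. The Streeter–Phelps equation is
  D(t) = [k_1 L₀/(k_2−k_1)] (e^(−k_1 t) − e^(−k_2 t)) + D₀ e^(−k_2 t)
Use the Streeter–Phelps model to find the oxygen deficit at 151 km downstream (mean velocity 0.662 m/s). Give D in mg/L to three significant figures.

Travel time t = x/v = 151 km / (0.662 m/s) = 151000 m / 0.662 m/s = 228100 s = 2.640 d.
k_1 L₀/(k_2−k_1) = 0.208×52.7/(1.20−0.208) = 10.96/0.9920 = 11.05 mg/L.
e^(−k_1 t) = e^(−0.208×2.640) = 0.5775; e^(−k_2 t) = e^(−1.20×2.640) = 0.04209.
D = 11.05 × (0.5775 − 0.04209) + 0.676 × 0.04209 = 5.916 + 0.02845 = 5.944 mg/L.

D ≈ 5.94 mg/L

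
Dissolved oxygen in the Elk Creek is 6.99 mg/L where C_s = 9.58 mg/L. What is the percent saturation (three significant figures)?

% saturation = C/C_s × 100 = 6.99/9.58 × 100 = 73.0 %.

73.0 % saturation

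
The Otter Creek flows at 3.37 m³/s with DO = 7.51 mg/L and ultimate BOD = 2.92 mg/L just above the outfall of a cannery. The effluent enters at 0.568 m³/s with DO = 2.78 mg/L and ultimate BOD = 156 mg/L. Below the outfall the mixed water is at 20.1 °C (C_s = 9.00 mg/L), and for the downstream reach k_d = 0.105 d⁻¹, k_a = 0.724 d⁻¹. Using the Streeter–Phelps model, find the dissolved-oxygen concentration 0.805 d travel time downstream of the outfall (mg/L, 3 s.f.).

Mixed DO = (3.37×7.51 + 0.568×2.78)/(3.37+0.568) = 26.89/3.938 = 6.828 mg/L.
Mixed L₀ = (3.37×2.92 + 0.568×156)/(3.938) = 98.45/3.938 = 25.00 mg/L.
Initial deficit D₀ = C_s − DO₀ = 9.00 − 6.828 = 2.172 mg/L.
D(0.805) = [0.105×25.00/(0.724−0.105)](e^(−0.105×0.805) − e^(−0.724×0.805)) + 2.172 e^(−0.724×0.805)
= 4.241 × (0.9189 − 0.5583) + 2.172 × 0.5583 = 2.742 mg/L.
DO = 9.00 − 2.742 = 6.258 mg/L.

DO ≈ 6.26 mg/L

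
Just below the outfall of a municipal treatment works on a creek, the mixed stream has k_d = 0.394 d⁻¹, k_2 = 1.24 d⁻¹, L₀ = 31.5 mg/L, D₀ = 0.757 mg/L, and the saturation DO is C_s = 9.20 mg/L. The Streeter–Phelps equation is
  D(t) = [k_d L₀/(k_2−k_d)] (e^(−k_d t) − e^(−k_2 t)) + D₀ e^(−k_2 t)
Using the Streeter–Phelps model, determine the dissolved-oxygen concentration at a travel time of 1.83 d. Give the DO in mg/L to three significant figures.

DO ≈ 3.51 mg/L

k_d L₀/(k_2−k_d) = 0.394×31.5/(1.24−0.394) = 12.41/0.8460 = 14.67 mg/L.
e^(−k_d t) = e^(−0.394×1.830) = 0.4863; e^(−k_2 t) = e^(−1.24×1.830) = 0.1034.
D = 14.67 × (0.4863 − 0.1034) + 0.757 × 0.1034 = 5.617 + 0.07827 = 5.695 mg/L.
DO = C_s − D = 9.20 − 5.695 = 3.505 mg/L.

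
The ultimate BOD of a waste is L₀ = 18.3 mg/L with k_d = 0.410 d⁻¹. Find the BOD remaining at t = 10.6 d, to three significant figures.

L ≈ 0.237 mg/L

L_t = L₀ e^(−k_d t) = 18.3 × e^(−0.410×10.6) = 18.3 × 0.01296 = 0.2371 mg/L.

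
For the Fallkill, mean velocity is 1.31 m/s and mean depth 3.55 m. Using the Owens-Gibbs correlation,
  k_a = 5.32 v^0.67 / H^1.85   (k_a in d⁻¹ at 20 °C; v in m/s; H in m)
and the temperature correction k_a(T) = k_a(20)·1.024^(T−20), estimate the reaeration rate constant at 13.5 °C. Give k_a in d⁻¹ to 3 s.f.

k_a ≈ 0.524 d⁻¹

k_a(20) = 5.32 × 1.31^0.67 / 3.55^1.85 = 5.32 × 1.198 / 10.42 = 0.6117 d⁻¹.
k_a(13.5) = 0.6117 × 1.024^(13.5−20) = 0.6117 × 0.8571 = 0.5243 d⁻¹.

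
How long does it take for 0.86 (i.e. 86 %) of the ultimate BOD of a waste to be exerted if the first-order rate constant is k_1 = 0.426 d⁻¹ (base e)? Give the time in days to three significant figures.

y/L₀ = 1 − e^(−k_1 t) = 0.86 ⇒ e^(−k_1 t) = 0.140
t = −ln(0.140) / 0.426 = 1.966 / 0.426 = 4.615 d.

t ≈ 4.62 d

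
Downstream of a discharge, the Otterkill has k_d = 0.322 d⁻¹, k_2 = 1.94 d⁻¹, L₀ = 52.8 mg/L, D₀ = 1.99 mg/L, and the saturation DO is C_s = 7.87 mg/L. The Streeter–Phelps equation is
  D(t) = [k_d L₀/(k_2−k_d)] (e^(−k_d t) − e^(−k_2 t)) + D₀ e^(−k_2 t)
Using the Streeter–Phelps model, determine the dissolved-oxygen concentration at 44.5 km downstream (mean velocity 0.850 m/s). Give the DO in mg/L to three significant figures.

DO ≈ 1.85 mg/L

Travel time t = x/v = 44.5 km / (0.850 m/s) = 44500 m / 0.850 m/s = 52350 s = 0.6059 d.
k_d L₀/(k_2−k_d) = 0.322×52.8/(1.94−0.322) = 17.00/1.618 = 10.51 mg/L.
e^(−k_d t) = e^(−0.322×0.6059) = 0.8227; e^(−k_2 t) = e^(−1.94×0.6059) = 0.3087.
D = 10.51 × (0.8227 − 0.3087) + 1.99 × 0.3087 = 5.402 + 0.6142 = 6.016 mg/L.
DO = C_s − D = 7.87 − 6.016 = 1.854 mg/L.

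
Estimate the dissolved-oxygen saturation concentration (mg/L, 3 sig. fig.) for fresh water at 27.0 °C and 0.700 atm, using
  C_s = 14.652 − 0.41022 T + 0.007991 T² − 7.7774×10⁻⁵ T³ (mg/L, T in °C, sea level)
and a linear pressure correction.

C_s ≈ 5.51 mg/L

At sea level: C_s = 14.652 − 0.41022×27.0 + 0.007991×27.0² − 7.7774×10⁻⁵×27.0³ = 7.871 mg/L.
Pressure correction: C_s' = 7.871 × 0.700 = 5.509 mg/L.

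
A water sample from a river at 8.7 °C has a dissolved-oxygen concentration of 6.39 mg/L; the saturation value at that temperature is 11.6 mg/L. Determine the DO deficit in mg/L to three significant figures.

D ≈ 5.21 mg/L

D = C_s − C = 11.6 − 6.39 = 5.21 mg/L.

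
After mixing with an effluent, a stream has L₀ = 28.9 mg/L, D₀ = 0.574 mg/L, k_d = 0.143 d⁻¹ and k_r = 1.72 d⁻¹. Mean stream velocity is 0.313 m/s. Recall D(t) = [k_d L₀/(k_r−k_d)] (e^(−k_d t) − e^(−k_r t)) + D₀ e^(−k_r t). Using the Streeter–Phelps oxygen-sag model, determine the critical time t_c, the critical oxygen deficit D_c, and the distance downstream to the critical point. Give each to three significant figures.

t_c ≈ 1.42 d; D_c ≈ 1.96 mg/L; x_c ≈ 38.4 km

With k_r/k_d = 12.03 and 1 − D₀(k_r−k_d)/(k_d L₀) = 0.7810,
t_c = ln(12.03 × 0.7810) / (1.72 − 0.143) = ln(9.393) / 1.577 = 2.240/1.577 = 1.420 d.
L(t_c) = L₀ e^(−k_d t_c) = 28.9 × 0.8162 = 23.59 mg/L, and at the critical point k_r D_c = k_d L, so D_c = (0.143/1.72) × 23.59 = 1.961 mg/L.
x_c = v t_c = 0.313 m/s × 1.420 d × 86400 s/d = 38410 m ≈ 38.4 km.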